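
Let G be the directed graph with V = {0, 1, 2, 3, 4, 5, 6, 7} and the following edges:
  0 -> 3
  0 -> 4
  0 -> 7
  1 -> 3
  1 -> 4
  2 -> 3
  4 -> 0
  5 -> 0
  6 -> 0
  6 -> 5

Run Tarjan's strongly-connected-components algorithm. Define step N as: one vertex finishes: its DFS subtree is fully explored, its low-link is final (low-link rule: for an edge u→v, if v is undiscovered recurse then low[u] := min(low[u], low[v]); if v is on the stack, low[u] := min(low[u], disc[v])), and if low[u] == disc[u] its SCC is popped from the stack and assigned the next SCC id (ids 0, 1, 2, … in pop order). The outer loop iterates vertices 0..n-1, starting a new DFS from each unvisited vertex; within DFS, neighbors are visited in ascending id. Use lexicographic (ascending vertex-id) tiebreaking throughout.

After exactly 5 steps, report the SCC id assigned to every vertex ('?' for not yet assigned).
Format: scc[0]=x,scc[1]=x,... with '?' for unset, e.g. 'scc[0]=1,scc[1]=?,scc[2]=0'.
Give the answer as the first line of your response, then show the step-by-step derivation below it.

scc[0]=2,scc[1]=3,scc[2]=?,scc[3]=0,scc[4]=2,scc[5]=?,scc[6]=?,scc[7]=1

step 1: low=(low[0]=0,low[1]=?,low[2]=?,low[3]=1,low[4]=?,low[5]=?,low[6]=?,low[7]=?); scc=(scc[0]=?,scc[1]=?,scc[2]=?,scc[3]=0,scc[4]=?,scc[5]=?,scc[6]=?,scc[7]=?)
step 2: low=(low[0]=0,low[1]=?,low[2]=?,low[3]=1,low[4]=0,low[5]=?,low[6]=?,low[7]=?); scc=(scc[0]=?,scc[1]=?,scc[2]=?,scc[3]=0,scc[4]=?,scc[5]=?,scc[6]=?,scc[7]=?)
step 3: low=(low[0]=0,low[1]=?,low[2]=?,low[3]=1,low[4]=0,low[5]=?,low[6]=?,low[7]=3); scc=(scc[0]=?,scc[1]=?,scc[2]=?,scc[3]=0,scc[4]=?,scc[5]=?,scc[6]=?,scc[7]=1)
step 4: low=(low[0]=0,low[1]=?,low[2]=?,low[3]=1,low[4]=0,low[5]=?,low[6]=?,low[7]=3); scc=(scc[0]=2,scc[1]=?,scc[2]=?,scc[3]=0,scc[4]=2,scc[5]=?,scc[6]=?,scc[7]=1)
step 5: low=(low[0]=0,low[1]=4,low[2]=?,low[3]=1,low[4]=0,low[5]=?,low[6]=?,low[7]=3); scc=(scc[0]=2,scc[1]=3,scc[2]=?,scc[3]=0,scc[4]=2,scc[5]=?,scc[6]=?,scc[7]=1)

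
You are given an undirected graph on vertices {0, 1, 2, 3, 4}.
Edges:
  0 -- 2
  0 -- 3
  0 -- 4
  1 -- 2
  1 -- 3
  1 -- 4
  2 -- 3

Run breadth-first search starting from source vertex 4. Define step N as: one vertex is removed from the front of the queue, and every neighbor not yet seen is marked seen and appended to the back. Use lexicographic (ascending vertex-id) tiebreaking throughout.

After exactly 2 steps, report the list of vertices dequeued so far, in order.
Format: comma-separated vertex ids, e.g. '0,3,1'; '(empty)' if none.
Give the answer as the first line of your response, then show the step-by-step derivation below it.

4,0

step 1: dequeue 4; queue=[0,1]; order=4
step 2: dequeue 0; queue=[1,2,3]; order=4,0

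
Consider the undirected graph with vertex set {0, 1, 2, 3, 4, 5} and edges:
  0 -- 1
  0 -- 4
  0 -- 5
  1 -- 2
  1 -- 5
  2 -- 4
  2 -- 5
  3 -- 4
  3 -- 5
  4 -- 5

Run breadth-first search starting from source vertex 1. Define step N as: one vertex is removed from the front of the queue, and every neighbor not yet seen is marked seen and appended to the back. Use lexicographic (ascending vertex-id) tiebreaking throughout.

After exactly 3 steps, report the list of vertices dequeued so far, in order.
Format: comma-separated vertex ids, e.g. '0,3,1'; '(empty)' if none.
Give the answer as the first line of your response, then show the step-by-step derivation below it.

1,0,2

step 1: dequeue 1; queue=[0,2,5]; order=1
step 2: dequeue 0; queue=[2,5,4]; order=1,0
step 3: dequeue 2; queue=[5,4]; order=1,0,2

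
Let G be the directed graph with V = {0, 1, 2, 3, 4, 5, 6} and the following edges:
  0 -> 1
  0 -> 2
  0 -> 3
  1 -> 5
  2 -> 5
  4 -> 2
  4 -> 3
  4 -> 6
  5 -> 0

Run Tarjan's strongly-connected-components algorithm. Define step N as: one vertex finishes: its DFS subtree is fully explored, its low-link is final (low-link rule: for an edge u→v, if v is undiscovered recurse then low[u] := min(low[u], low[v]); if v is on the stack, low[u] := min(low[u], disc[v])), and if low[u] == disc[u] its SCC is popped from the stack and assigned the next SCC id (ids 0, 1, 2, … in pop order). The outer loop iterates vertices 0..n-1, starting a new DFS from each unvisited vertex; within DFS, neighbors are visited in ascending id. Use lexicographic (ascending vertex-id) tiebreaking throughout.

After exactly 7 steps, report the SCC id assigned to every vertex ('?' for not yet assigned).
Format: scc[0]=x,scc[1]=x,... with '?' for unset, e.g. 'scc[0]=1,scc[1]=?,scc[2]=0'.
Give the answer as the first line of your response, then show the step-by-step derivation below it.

scc[0]=1,scc[1]=1,scc[2]=1,scc[3]=0,scc[4]=3,scc[5]=1,scc[6]=2

step 1: low=(low[0]=0,low[1]=1,low[2]=?,low[3]=?,low[4]=?,low[5]=0,low[6]=?); scc=(scc[0]=?,scc[1]=?,scc[2]=?,scc[3]=?,scc[4]=?,scc[5]=?,scc[6]=?)
step 2: low=(low[0]=0,low[1]=0,low[2]=?,low[3]=?,low[4]=?,low[5]=0,low[6]=?); scc=(scc[0]=?,scc[1]=?,scc[2]=?,scc[3]=?,scc[4]=?,scc[5]=?,scc[6]=?)
step 3: low=(low[0]=0,low[1]=0,low[2]=2,low[3]=?,low[4]=?,low[5]=0,low[6]=?); scc=(scc[0]=?,scc[1]=?,scc[2]=?,scc[3]=?,scc[4]=?,scc[5]=?,scc[6]=?)
step 4: low=(low[0]=0,low[1]=0,low[2]=2,low[3]=4,low[4]=?,low[5]=0,low[6]=?); scc=(scc[0]=?,scc[1]=?,scc[2]=?,scc[3]=0,scc[4]=?,scc[5]=?,scc[6]=?)
step 5: low=(low[0]=0,low[1]=0,low[2]=2,low[3]=4,low[4]=?,low[5]=0,low[6]=?); scc=(scc[0]=1,scc[1]=1,scc[2]=1,scc[3]=0,scc[4]=?,scc[5]=1,scc[6]=?)
step 6: low=(low[0]=0,low[1]=0,low[2]=2,low[3]=4,low[4]=5,low[5]=0,low[6]=6); scc=(scc[0]=1,scc[1]=1,scc[2]=1,scc[3]=0,scc[4]=?,scc[5]=1,scc[6]=2)
step 7: low=(low[0]=0,low[1]=0,low[2]=2,low[3]=4,low[4]=5,low[5]=0,low[6]=6); scc=(scc[0]=1,scc[1]=1,scc[2]=1,scc[3]=0,scc[4]=3,scc[5]=1,scc[6]=2)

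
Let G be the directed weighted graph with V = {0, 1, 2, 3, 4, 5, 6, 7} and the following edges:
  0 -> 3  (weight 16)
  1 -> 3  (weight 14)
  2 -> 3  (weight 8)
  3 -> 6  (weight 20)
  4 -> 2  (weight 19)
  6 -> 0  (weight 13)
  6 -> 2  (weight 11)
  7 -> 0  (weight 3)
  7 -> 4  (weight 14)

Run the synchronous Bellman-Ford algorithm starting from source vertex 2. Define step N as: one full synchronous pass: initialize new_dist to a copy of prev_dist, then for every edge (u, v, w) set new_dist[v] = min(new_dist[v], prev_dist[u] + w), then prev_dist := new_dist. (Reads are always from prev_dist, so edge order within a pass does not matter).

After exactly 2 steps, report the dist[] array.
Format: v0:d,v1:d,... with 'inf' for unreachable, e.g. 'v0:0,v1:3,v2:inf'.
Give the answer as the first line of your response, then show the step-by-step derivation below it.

v0:inf,v1:inf,v2:0,v3:8,v4:inf,v5:inf,v6:28,v7:inf

step 1: dist = v0:inf,v1:inf,v2:0,v3:8,v4:inf,v5:inf,v6:inf,v7:inf
step 2: dist = v0:inf,v1:inf,v2:0,v3:8,v4:inf,v5:inf,v6:28,v7:inf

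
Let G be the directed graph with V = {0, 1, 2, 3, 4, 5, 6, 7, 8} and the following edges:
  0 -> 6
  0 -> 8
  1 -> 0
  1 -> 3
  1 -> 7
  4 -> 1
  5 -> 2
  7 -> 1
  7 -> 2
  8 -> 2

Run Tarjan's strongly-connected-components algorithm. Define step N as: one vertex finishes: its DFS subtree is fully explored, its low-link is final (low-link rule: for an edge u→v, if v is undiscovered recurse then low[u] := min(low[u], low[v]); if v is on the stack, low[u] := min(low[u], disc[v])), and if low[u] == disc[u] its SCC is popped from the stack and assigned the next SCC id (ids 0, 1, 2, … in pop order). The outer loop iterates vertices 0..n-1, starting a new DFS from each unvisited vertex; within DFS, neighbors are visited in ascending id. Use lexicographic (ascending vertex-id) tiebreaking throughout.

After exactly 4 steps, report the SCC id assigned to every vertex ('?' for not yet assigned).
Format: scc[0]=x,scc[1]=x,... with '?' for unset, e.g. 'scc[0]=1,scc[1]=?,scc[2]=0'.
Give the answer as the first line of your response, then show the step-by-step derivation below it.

scc[0]=3,scc[1]=?,scc[2]=1,scc[3]=?,scc[4]=?,scc[5]=?,scc[6]=0,scc[7]=?,scc[8]=2

step 1: low=(low[0]=0,low[1]=?,low[2]=?,low[3]=?,low[4]=?,low[5]=?,low[6]=1,low[7]=?,low[8]=?); scc=(scc[0]=?,scc[1]=?,scc[2]=?,scc[3]=?,scc[4]=?,scc[5]=?,scc[6]=0,scc[7]=?,scc[8]=?)
step 2: low=(low[0]=0,low[1]=?,low[2]=3,low[3]=?,low[4]=?,low[5]=?,low[6]=1,low[7]=?,low[8]=2); scc=(scc[0]=?,scc[1]=?,scc[2]=1,scc[3]=?,scc[4]=?,scc[5]=?,scc[6]=0,scc[7]=?,scc[8]=?)
step 3: low=(low[0]=0,low[1]=?,low[2]=3,low[3]=?,low[4]=?,low[5]=?,low[6]=1,low[7]=?,low[8]=2); scc=(scc[0]=?,scc[1]=?,scc[2]=1,scc[3]=?,scc[4]=?,scc[5]=?,scc[6]=0,scc[7]=?,scc[8]=2)
step 4: low=(low[0]=0,low[1]=?,low[2]=3,low[3]=?,low[4]=?,low[5]=?,low[6]=1,low[7]=?,low[8]=2); scc=(scc[0]=3,scc[1]=?,scc[2]=1,scc[3]=?,scc[4]=?,scc[5]=?,scc[6]=0,scc[7]=?,scc[8]=2)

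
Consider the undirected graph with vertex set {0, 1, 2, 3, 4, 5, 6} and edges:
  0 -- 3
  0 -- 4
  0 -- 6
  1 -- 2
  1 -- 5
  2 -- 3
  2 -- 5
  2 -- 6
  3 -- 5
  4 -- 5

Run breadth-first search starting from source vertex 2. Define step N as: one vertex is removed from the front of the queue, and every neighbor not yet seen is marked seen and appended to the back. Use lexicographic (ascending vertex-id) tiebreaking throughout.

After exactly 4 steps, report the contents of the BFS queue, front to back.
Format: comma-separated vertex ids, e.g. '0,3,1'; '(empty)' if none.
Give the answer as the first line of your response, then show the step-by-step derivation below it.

6,0,4

step 1: dequeue 2; queue=[1,3,5,6]; order=2
step 2: dequeue 1; queue=[3,5,6]; order=2,1
step 3: dequeue 3; queue=[5,6,0]; order=2,1,3
step 4: dequeue 5; queue=[6,0,4]; order=2,1,3,5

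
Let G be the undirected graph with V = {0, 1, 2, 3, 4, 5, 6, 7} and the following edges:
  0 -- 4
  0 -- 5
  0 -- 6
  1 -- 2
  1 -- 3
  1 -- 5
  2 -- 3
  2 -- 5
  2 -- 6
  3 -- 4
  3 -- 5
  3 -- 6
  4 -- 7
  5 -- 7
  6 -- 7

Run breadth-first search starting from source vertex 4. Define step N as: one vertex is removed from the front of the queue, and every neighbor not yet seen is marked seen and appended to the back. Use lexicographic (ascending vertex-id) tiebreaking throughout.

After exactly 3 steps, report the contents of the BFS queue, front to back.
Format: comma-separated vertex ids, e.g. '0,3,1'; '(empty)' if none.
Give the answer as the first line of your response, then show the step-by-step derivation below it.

7,5,6,1,2

step 1: dequeue 4; queue=[0,3,7]; order=4
step 2: dequeue 0; queue=[3,7,5,6]; order=4,0
step 3: dequeue 3; queue=[7,5,6,1,2]; order=4,0,3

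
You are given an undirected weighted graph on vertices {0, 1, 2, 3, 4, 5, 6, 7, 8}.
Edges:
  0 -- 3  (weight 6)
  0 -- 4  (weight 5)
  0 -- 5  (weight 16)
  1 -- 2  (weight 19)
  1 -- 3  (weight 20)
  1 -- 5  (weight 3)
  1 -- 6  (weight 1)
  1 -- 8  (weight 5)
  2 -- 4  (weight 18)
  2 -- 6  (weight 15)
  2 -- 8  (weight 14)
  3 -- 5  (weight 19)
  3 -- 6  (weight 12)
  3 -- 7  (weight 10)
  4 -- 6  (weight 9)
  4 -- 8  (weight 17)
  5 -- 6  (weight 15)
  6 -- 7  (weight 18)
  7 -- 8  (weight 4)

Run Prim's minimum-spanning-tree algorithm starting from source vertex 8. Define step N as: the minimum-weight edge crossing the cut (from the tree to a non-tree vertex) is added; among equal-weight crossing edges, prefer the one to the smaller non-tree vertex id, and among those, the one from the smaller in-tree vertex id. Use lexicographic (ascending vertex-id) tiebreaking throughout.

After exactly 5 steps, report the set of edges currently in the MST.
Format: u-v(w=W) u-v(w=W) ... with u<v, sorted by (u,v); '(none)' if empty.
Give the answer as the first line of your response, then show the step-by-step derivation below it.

1-5(w=3) 1-6(w=1) 1-8(w=5) 4-6(w=9) 7-8(w=4)

step 1: add edge 7-8 (w=4); MST = {7-8(w=4)}
step 2: add edge 1-8 (w=5); MST = {1-8(w=5) 7-8(w=4)}
step 3: add edge 1-6 (w=1); MST = {1-6(w=1) 1-8(w=5) 7-8(w=4)}
step 4: add edge 1-5 (w=3); MST = {1-5(w=3) 1-6(w=1) 1-8(w=5) 7-8(w=4)}
step 5: add edge 4-6 (w=9); MST = {1-5(w=3) 1-6(w=1) 1-8(w=5) 4-6(w=9) 7-8(w=4)}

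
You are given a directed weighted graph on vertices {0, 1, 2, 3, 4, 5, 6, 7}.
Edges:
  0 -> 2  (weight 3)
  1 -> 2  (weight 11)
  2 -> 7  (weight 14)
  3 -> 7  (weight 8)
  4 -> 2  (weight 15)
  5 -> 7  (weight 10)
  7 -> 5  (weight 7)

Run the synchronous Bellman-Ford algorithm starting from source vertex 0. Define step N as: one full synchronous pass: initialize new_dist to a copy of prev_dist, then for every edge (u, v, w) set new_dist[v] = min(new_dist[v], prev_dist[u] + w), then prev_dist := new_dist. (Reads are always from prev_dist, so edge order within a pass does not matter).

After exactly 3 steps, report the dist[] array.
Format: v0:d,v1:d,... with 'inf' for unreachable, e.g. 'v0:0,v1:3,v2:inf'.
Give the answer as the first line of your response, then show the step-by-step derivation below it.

v0:0,v1:inf,v2:3,v3:inf,v4:inf,v5:24,v6:inf,v7:17

step 1: dist = v0:0,v1:inf,v2:3,v3:inf,v4:inf,v5:inf,v6:inf,v7:inf
step 2: dist = v0:0,v1:inf,v2:3,v3:inf,v4:inf,v5:inf,v6:inf,v7:17
step 3: dist = v0:0,v1:inf,v2:3,v3:inf,v4:inf,v5:24,v6:inf,v7:17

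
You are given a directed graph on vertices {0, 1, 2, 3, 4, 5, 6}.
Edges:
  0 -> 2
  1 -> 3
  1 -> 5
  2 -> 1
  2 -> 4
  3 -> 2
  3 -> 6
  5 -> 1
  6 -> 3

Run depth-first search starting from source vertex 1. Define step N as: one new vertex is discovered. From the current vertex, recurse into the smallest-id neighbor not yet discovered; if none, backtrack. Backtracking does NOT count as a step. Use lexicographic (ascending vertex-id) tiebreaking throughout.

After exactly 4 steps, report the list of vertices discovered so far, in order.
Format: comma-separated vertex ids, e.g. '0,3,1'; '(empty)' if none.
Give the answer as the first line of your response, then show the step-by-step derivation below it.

1,3,2,4

step 1: discover 1; path=1; order=1
step 2: discover 3; path=1>3; order=1,3
step 3: discover 2; path=1>3>2; order=1,3,2
step 4: discover 4; path=1>3>2>4; order=1,3,2,4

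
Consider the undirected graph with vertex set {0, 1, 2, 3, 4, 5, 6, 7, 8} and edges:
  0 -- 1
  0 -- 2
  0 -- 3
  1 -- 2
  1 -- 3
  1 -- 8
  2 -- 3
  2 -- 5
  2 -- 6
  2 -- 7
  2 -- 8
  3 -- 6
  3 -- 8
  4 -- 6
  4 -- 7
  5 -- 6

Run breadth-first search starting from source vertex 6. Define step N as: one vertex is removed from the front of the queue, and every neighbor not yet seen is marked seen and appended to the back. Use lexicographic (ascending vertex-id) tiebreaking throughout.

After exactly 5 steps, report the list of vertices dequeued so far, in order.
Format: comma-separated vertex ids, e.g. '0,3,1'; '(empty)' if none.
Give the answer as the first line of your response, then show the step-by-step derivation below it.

6,2,3,4,5

step 1: dequeue 6; queue=[2,3,4,5]; order=6
step 2: dequeue 2; queue=[3,4,5,0,1,7,8]; order=6,2
step 3: dequeue 3; queue=[4,5,0,1,7,8]; order=6,2,3
step 4: dequeue 4; queue=[5,0,1,7,8]; order=6,2,3,4
step 5: dequeue 5; queue=[0,1,7,8]; order=6,2,3,4,5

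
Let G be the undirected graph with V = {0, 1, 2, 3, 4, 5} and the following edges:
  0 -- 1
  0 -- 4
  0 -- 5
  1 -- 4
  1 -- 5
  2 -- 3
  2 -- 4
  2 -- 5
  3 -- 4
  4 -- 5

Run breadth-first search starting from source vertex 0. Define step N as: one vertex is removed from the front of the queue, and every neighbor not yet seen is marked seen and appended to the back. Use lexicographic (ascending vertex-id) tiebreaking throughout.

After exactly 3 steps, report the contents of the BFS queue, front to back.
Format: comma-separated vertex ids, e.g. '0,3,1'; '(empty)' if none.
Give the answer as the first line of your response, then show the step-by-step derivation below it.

5,2,3

step 1: dequeue 0; queue=[1,4,5]; order=0
step 2: dequeue 1; queue=[4,5]; order=0,1
step 3: dequeue 4; queue=[5,2,3]; order=0,1,4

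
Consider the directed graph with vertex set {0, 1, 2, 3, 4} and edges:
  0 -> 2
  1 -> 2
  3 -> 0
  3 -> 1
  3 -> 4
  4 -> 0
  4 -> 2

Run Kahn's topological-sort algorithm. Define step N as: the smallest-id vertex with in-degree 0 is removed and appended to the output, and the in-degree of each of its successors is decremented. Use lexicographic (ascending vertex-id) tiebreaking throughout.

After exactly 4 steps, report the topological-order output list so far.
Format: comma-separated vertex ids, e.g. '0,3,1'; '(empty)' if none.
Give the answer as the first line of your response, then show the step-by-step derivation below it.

3,1,4,0

step 1: output 3; order=[3]; indeg=(1,0,3,0,0)
step 2: output 1; order=[3,1]; indeg=(1,0,2,0,0)
step 3: output 4; order=[3,1,4]; indeg=(0,0,1,0,0)
step 4: output 0; order=[3,1,4,0]; indeg=(0,0,0,0,0)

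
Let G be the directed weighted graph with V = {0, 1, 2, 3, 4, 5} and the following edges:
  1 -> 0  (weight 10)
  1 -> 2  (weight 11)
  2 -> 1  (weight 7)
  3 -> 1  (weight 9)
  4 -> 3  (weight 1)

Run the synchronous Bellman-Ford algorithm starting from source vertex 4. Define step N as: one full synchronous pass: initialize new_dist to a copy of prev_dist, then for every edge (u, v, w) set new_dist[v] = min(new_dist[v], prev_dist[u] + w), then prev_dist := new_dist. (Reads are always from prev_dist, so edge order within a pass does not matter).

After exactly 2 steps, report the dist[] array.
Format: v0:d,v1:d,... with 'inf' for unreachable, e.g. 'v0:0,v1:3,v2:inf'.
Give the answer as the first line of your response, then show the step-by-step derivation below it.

v0:inf,v1:10,v2:inf,v3:1,v4:0,v5:inf

step 1: dist = v0:inf,v1:inf,v2:inf,v3:1,v4:0,v5:inf
step 2: dist = v0:inf,v1:10,v2:inf,v3:1,v4:0,v5:inf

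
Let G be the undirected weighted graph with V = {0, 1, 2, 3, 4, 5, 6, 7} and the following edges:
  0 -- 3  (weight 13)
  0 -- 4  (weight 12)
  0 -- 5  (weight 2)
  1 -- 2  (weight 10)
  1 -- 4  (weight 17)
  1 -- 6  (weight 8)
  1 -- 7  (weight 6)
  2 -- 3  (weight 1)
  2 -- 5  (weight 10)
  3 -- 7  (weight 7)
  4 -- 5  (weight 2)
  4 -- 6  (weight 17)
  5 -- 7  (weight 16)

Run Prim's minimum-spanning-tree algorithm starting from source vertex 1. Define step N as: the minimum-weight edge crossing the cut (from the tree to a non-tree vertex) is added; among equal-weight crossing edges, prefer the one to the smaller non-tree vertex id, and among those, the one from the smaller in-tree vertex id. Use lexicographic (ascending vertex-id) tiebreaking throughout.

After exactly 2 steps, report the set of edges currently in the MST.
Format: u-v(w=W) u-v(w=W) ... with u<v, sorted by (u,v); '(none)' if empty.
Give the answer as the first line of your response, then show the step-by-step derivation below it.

1-7(w=6) 3-7(w=7)

step 1: add edge 1-7 (w=6); MST = {1-7(w=6)}
step 2: add edge 3-7 (w=7); MST = {1-7(w=6) 3-7(w=7)}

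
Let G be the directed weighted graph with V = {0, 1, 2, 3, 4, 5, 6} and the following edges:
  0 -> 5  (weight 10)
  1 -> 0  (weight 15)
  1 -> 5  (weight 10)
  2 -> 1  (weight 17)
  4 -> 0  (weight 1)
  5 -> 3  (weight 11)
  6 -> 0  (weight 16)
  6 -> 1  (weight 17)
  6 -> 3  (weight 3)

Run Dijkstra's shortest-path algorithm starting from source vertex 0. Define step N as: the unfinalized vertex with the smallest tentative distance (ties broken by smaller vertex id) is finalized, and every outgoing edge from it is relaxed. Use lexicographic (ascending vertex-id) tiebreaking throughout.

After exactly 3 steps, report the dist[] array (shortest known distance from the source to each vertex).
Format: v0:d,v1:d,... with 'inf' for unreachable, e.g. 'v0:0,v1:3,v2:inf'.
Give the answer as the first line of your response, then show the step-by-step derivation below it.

v0:0,v1:inf,v2:inf,v3:21,v4:inf,v5:10,v6:inf

step 1: dist = v0:0,v1:inf,v2:inf,v3:inf,v4:inf,v5:10,v6:inf
step 2: dist = v0:0,v1:inf,v2:inf,v3:21,v4:inf,v5:10,v6:inf
step 3: dist = v0:0,v1:inf,v2:inf,v3:21,v4:inf,v5:10,v6:inf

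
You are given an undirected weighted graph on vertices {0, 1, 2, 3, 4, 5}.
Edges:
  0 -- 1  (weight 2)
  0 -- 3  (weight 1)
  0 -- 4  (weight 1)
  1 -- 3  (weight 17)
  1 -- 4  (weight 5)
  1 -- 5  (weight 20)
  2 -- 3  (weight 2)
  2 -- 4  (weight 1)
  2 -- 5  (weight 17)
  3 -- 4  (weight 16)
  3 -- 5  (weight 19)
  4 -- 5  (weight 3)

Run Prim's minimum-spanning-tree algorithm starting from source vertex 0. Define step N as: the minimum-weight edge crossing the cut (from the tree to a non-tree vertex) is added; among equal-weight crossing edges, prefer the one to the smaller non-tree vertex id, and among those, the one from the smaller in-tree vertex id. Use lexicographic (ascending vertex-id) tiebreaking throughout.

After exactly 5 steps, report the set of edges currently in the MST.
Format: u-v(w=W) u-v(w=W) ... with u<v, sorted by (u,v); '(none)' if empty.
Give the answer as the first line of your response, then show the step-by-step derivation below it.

0-1(w=2) 0-3(w=1) 0-4(w=1) 2-4(w=1) 4-5(w=3)

step 1: add edge 0-3 (w=1); MST = {0-3(w=1)}
step 2: add edge 0-4 (w=1); MST = {0-3(w=1) 0-4(w=1)}
step 3: add edge 2-4 (w=1); MST = {0-3(w=1) 0-4(w=1) 2-4(w=1)}
step 4: add edge 0-1 (w=2); MST = {0-1(w=2) 0-3(w=1) 0-4(w=1) 2-4(w=1)}
step 5: add edge 4-5 (w=3); MST = {0-1(w=2) 0-3(w=1) 0-4(w=1) 2-4(w=1) 4-5(w=3)}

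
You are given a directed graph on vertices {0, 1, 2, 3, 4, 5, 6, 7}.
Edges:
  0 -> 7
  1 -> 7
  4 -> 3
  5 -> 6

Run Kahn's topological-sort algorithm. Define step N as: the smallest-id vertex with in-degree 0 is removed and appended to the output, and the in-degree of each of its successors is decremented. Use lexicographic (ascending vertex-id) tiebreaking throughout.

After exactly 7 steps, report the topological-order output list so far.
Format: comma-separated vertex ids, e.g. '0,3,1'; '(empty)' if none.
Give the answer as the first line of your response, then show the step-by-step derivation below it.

0,1,2,4,3,5,6

step 1: output 0; order=[0]; indeg=(0,0,0,1,0,0,1,1)
step 2: output 1; order=[0,1]; indeg=(0,0,0,1,0,0,1,0)
step 3: output 2; order=[0,1,2]; indeg=(0,0,0,1,0,0,1,0)
step 4: output 4; order=[0,1,2,4]; indeg=(0,0,0,0,0,0,1,0)
step 5: output 3; order=[0,1,2,4,3]; indeg=(0,0,0,0,0,0,1,0)
step 6: output 5; order=[0,1,2,4,3,5]; indeg=(0,0,0,0,0,0,0,0)
step 7: output 6; order=[0,1,2,4,3,5,6]; indeg=(0,0,0,0,0,0,0,0)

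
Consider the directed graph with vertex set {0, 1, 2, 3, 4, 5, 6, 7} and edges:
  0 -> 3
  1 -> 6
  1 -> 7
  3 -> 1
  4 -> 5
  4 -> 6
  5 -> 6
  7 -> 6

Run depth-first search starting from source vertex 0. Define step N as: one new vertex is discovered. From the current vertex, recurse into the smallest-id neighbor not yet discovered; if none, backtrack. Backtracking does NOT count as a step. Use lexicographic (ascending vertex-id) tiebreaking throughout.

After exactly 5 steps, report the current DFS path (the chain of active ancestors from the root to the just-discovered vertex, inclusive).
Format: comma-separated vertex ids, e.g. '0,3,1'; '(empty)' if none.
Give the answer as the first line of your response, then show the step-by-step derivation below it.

0,3,1,7

step 1: discover 0; path=0; order=0
step 2: discover 3; path=0>3; order=0,3
step 3: discover 1; path=0>3>1; order=0,3,1
step 4: discover 6; path=0>3>1>6; order=0,3,1,6
step 5: discover 7; path=0>3>1>7; order=0,3,1,6,7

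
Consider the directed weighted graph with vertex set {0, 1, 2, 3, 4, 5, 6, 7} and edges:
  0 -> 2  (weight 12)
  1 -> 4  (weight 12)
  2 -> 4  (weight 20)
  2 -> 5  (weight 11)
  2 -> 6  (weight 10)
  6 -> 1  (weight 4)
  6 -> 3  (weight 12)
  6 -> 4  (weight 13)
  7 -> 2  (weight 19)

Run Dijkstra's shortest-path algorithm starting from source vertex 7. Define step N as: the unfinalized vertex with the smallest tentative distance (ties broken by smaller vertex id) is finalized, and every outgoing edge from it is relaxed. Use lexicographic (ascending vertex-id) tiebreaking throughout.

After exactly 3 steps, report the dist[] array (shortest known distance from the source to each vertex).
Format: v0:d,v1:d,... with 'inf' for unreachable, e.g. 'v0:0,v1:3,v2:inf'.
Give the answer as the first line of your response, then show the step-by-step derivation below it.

v0:inf,v1:33,v2:19,v3:41,v4:39,v5:30,v6:29,v7:0

step 1: dist = v0:inf,v1:inf,v2:19,v3:inf,v4:inf,v5:inf,v6:inf,v7:0
step 2: dist = v0:inf,v1:inf,v2:19,v3:inf,v4:39,v5:30,v6:29,v7:0
step 3: dist = v0:inf,v1:33,v2:19,v3:41,v4:39,v5:30,v6:29,v7:0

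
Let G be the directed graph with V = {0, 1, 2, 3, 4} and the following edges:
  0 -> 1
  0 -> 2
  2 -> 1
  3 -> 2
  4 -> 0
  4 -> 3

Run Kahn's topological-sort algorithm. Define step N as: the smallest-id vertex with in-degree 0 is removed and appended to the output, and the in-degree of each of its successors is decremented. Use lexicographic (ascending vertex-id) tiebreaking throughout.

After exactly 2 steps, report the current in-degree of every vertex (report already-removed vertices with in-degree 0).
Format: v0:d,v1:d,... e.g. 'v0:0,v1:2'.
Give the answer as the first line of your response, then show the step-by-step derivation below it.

v0:0,v1:1,v2:1,v3:0,v4:0

step 1: output 4; order=[4]; indeg=(0,2,2,0,0)
step 2: output 0; order=[4,0]; indeg=(0,1,1,0,0)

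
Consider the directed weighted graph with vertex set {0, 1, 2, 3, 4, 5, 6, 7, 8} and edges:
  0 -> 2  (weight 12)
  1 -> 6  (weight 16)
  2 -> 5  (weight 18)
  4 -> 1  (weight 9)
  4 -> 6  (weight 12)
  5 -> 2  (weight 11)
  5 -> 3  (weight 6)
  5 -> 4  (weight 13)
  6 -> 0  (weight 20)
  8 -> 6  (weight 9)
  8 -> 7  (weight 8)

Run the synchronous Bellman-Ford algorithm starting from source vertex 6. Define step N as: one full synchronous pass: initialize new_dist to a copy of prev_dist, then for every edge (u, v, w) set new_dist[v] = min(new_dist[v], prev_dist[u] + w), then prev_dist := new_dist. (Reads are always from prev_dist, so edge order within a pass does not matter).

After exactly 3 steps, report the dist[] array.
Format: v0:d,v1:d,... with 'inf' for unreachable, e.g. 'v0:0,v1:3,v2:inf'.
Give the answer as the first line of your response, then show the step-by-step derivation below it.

v0:20,v1:inf,v2:32,v3:inf,v4:inf,v5:50,v6:0,v7:inf,v8:inf

step 1: dist = v0:20,v1:inf,v2:inf,v3:inf,v4:inf,v5:inf,v6:0,v7:inf,v8:inf
step 2: dist = v0:20,v1:inf,v2:32,v3:inf,v4:inf,v5:inf,v6:0,v7:inf,v8:inf
step 3: dist = v0:20,v1:inf,v2:32,v3:inf,v4:inf,v5:50,v6:0,v7:inf,v8:inf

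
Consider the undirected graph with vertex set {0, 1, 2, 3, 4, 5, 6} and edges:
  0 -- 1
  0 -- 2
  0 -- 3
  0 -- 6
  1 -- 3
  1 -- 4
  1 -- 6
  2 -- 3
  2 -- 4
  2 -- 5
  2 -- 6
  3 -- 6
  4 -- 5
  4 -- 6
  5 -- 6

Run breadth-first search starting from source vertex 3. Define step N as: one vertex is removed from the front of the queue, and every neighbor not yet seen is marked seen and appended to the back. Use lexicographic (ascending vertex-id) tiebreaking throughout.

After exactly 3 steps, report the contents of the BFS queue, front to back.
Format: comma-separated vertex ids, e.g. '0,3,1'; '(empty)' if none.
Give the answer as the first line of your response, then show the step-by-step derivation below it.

2,6,4

step 1: dequeue 3; queue=[0,1,2,6]; order=3
step 2: dequeue 0; queue=[1,2,6]; order=3,0
step 3: dequeue 1; queue=[2,6,4]; order=3,0,1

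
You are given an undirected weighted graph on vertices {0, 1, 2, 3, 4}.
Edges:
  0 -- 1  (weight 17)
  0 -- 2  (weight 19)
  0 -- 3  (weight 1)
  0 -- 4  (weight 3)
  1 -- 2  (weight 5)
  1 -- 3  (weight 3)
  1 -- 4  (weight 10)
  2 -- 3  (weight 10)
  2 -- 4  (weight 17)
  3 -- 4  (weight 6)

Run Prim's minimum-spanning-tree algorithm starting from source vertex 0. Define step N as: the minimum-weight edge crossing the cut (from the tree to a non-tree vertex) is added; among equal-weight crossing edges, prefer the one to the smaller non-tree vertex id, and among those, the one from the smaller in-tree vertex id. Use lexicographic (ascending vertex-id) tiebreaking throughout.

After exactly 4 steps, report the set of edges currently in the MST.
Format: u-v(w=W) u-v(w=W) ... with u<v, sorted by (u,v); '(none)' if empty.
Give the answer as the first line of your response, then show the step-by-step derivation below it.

0-3(w=1) 0-4(w=3) 1-2(w=5) 1-3(w=3)

step 1: add edge 0-3 (w=1); MST = {0-3(w=1)}
step 2: add edge 1-3 (w=3); MST = {0-3(w=1) 1-3(w=3)}
step 3: add edge 0-4 (w=3); MST = {0-3(w=1) 0-4(w=3) 1-3(w=3)}
step 4: add edge 1-2 (w=5); MST = {0-3(w=1) 0-4(w=3) 1-2(w=5) 1-3(w=3)}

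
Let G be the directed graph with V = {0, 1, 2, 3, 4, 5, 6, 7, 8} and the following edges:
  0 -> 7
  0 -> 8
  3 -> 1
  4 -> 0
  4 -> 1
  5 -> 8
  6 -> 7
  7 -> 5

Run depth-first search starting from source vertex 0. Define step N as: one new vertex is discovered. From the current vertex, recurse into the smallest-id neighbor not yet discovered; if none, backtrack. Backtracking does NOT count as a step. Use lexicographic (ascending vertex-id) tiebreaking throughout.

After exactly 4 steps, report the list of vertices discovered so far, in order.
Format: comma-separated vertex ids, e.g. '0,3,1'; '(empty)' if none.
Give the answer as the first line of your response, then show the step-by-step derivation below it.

0,7,5,8

step 1: discover 0; path=0; order=0
step 2: discover 7; path=0>7; order=0,7
step 3: discover 5; path=0>7>5; order=0,7,5
step 4: discover 8; path=0>7>5>8; order=0,7,5,8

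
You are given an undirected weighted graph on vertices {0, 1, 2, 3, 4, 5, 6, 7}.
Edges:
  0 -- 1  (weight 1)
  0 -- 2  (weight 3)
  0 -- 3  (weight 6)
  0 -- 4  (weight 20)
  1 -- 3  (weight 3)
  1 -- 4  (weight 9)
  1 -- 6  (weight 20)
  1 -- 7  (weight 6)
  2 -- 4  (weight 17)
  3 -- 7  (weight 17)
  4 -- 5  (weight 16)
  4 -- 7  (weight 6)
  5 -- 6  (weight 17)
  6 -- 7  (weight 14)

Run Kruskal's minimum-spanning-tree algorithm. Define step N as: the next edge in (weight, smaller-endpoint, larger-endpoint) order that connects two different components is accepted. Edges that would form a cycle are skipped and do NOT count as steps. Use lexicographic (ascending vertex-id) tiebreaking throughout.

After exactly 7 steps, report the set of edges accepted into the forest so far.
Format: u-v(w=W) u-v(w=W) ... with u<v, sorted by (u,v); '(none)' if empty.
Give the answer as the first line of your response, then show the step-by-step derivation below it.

0-1(w=1) 0-2(w=3) 1-3(w=3) 1-7(w=6) 4-5(w=16) 4-7(w=6) 6-7(w=14)

step 1: add edge 0-1 (w=1); MST = {0-1(w=1)}
step 2: add edge 0-2 (w=3); MST = {0-1(w=1) 0-2(w=3)}
step 3: add edge 1-3 (w=3); MST = {0-1(w=1) 0-2(w=3) 1-3(w=3)}
step 4: add edge 1-7 (w=6); MST = {0-1(w=1) 0-2(w=3) 1-3(w=3) 1-7(w=6)}
step 5: add edge 4-7 (w=6); MST = {0-1(w=1) 0-2(w=3) 1-3(w=3) 1-7(w=6) 4-7(w=6)}
step 6: add edge 6-7 (w=14); MST = {0-1(w=1) 0-2(w=3) 1-3(w=3) 1-7(w=6) 4-7(w=6) 6-7(w=14)}
step 7: add edge 4-5 (w=16); MST = {0-1(w=1) 0-2(w=3) 1-3(w=3) 1-7(w=6) 4-5(w=16) 4-7(w=6) 6-7(w=14)}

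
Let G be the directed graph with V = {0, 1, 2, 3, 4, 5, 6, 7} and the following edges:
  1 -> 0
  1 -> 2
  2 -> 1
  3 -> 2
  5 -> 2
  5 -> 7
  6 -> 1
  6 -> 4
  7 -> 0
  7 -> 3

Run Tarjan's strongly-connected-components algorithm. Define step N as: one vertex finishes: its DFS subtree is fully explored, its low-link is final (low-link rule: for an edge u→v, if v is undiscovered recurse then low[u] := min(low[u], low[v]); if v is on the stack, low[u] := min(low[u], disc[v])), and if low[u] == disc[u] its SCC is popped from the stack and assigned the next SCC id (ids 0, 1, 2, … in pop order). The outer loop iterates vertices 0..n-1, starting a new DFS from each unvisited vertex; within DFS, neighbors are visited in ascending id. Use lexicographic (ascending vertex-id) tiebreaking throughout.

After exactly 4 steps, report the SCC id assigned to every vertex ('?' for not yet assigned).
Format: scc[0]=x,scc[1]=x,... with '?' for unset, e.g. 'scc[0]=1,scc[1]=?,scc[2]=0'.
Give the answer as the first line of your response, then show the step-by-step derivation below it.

scc[0]=0,scc[1]=1,scc[2]=1,scc[3]=2,scc[4]=?,scc[5]=?,scc[6]=?,scc[7]=?

step 1: low=(low[0]=0,low[1]=?,low[2]=?,low[3]=?,low[4]=?,low[5]=?,low[6]=?,low[7]=?); scc=(scc[0]=0,scc[1]=?,scc[2]=?,scc[3]=?,scc[4]=?,scc[5]=?,scc[6]=?,scc[7]=?)
step 2: low=(low[0]=0,low[1]=1,low[2]=1,low[3]=?,low[4]=?,low[5]=?,low[6]=?,low[7]=?); scc=(scc[0]=0,scc[1]=?,scc[2]=?,scc[3]=?,scc[4]=?,scc[5]=?,scc[6]=?,scc[7]=?)
step 3: low=(low[0]=0,low[1]=1,low[2]=1,low[3]=?,low[4]=?,low[5]=?,low[6]=?,low[7]=?); scc=(scc[0]=0,scc[1]=1,scc[2]=1,scc[3]=?,scc[4]=?,scc[5]=?,scc[6]=?,scc[7]=?)
step 4: low=(low[0]=0,low[1]=1,low[2]=1,low[3]=3,low[4]=?,low[5]=?,low[6]=?,low[7]=?); scc=(scc[0]=0,scc[1]=1,scc[2]=1,scc[3]=2,scc[4]=?,scc[5]=?,scc[6]=?,scc[7]=?)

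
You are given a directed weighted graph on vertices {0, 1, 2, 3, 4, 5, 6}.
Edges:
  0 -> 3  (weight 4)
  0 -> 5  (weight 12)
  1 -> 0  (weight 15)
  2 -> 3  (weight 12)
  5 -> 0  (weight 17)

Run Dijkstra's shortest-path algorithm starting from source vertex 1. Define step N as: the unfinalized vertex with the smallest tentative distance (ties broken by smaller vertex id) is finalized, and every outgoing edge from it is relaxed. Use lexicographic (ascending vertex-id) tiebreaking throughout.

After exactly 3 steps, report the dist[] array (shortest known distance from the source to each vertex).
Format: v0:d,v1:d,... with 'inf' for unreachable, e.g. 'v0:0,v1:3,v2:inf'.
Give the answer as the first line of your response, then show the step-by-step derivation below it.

v0:15,v1:0,v2:inf,v3:19,v4:inf,v5:27,v6:inf

step 1: dist = v0:15,v1:0,v2:inf,v3:inf,v4:inf,v5:inf,v6:inf
step 2: dist = v0:15,v1:0,v2:inf,v3:19,v4:inf,v5:27,v6:inf
step 3: dist = v0:15,v1:0,v2:inf,v3:19,v4:inf,v5:27,v6:inf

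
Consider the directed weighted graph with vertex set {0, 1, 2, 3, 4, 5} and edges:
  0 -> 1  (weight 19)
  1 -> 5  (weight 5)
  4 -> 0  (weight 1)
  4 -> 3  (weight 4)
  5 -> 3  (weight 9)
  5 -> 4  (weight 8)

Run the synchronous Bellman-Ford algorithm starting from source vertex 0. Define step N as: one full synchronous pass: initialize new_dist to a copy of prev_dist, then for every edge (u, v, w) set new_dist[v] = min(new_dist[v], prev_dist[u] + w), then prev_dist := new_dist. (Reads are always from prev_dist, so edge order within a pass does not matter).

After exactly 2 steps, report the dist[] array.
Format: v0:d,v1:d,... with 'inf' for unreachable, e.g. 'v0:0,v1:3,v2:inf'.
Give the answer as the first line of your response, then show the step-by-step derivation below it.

v0:0,v1:19,v2:inf,v3:inf,v4:inf,v5:24

step 1: dist = v0:0,v1:19,v2:inf,v3:inf,v4:inf,v5:inf
step 2: dist = v0:0,v1:19,v2:inf,v3:inf,v4:inf,v5:24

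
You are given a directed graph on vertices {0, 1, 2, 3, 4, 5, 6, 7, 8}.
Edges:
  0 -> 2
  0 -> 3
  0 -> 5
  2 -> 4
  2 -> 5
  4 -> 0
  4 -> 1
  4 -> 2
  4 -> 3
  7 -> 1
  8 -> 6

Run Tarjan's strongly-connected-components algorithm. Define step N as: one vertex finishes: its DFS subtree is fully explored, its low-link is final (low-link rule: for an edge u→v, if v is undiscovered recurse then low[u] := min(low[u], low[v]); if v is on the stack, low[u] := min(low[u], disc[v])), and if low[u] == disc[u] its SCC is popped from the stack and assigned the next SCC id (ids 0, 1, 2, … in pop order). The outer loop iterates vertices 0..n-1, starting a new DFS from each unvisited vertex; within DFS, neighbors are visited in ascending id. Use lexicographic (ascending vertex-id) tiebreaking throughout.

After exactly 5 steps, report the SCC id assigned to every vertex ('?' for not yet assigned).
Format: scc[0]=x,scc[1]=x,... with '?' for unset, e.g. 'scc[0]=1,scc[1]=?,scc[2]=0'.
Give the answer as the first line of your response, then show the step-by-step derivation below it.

scc[0]=?,scc[1]=0,scc[2]=?,scc[3]=1,scc[4]=?,scc[5]=2,scc[6]=?,scc[7]=?,scc[8]=?

step 1: low=(low[0]=0,low[1]=3,low[2]=1,low[3]=?,low[4]=0,low[5]=?,low[6]=?,low[7]=?,low[8]=?); scc=(scc[0]=?,scc[1]=0,scc[2]=?,scc[3]=?,scc[4]=?,scc[5]=?,scc[6]=?,scc[7]=?,scc[8]=?)
step 2: low=(low[0]=0,low[1]=3,low[2]=1,low[3]=4,low[4]=0,low[5]=?,low[6]=?,low[7]=?,low[8]=?); scc=(scc[0]=?,scc[1]=0,scc[2]=?,scc[3]=1,scc[4]=?,scc[5]=?,scc[6]=?,scc[7]=?,scc[8]=?)
step 3: low=(low[0]=0,low[1]=3,low[2]=1,low[3]=4,low[4]=0,low[5]=?,low[6]=?,low[7]=?,low[8]=?); scc=(scc[0]=?,scc[1]=0,scc[2]=?,scc[3]=1,scc[4]=?,scc[5]=?,scc[6]=?,scc[7]=?,scc[8]=?)
step 4: low=(low[0]=0,low[1]=3,low[2]=0,low[3]=4,low[4]=0,low[5]=5,low[6]=?,low[7]=?,low[8]=?); scc=(scc[0]=?,scc[1]=0,scc[2]=?,scc[3]=1,scc[4]=?,scc[5]=2,scc[6]=?,scc[7]=?,scc[8]=?)
step 5: low=(low[0]=0,low[1]=3,low[2]=0,low[3]=4,low[4]=0,low[5]=5,low[6]=?,low[7]=?,low[8]=?); scc=(scc[0]=?,scc[1]=0,scc[2]=?,scc[3]=1,scc[4]=?,scc[5]=2,scc[6]=?,scc[7]=?,scc[8]=?)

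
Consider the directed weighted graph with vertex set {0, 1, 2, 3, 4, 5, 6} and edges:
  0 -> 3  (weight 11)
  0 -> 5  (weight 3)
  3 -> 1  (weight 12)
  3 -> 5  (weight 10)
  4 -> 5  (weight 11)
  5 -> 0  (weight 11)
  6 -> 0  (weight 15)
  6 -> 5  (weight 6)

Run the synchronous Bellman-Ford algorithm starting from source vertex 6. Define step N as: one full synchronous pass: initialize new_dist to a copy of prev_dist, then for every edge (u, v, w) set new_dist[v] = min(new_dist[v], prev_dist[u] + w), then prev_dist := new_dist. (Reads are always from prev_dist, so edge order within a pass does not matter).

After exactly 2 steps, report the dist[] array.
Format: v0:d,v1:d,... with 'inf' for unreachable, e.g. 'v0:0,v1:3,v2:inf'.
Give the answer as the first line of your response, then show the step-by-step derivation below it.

v0:15,v1:inf,v2:inf,v3:26,v4:inf,v5:6,v6:0

step 1: dist = v0:15,v1:inf,v2:inf,v3:inf,v4:inf,v5:6,v6:0
step 2: dist = v0:15,v1:inf,v2:inf,v3:26,v4:inf,v5:6,v6:0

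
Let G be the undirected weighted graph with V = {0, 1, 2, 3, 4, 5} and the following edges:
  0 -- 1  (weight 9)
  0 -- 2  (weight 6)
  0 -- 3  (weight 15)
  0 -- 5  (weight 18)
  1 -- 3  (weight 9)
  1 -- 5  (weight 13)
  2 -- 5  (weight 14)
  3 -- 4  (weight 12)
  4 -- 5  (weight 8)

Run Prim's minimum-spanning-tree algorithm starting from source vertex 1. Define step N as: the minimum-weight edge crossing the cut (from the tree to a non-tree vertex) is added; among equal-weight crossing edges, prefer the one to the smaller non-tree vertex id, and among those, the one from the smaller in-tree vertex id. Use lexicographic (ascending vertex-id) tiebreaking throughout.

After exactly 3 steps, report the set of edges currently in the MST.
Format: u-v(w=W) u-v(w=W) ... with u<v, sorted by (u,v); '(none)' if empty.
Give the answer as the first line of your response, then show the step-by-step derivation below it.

0-1(w=9) 0-2(w=6) 1-3(w=9)

step 1: add edge 0-1 (w=9); MST = {0-1(w=9)}
step 2: add edge 0-2 (w=6); MST = {0-1(w=9) 0-2(w=6)}
step 3: add edge 1-3 (w=9); MST = {0-1(w=9) 0-2(w=6) 1-3(w=9)}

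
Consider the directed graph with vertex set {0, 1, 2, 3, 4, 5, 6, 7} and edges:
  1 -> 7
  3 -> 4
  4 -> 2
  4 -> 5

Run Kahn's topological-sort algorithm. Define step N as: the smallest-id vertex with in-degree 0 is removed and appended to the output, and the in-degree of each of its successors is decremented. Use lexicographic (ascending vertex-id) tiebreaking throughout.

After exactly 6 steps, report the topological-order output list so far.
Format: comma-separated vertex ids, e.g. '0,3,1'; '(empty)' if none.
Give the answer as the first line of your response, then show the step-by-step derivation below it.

0,1,3,4,2,5

step 1: output 0; order=[0]; indeg=(0,0,1,0,1,1,0,1)
step 2: output 1; order=[0,1]; indeg=(0,0,1,0,1,1,0,0)
step 3: output 3; order=[0,1,3]; indeg=(0,0,1,0,0,1,0,0)
step 4: output 4; order=[0,1,3,4]; indeg=(0,0,0,0,0,0,0,0)
step 5: output 2; order=[0,1,3,4,2]; indeg=(0,0,0,0,0,0,0,0)
step 6: output 5; order=[0,1,3,4,2,5]; indeg=(0,0,0,0,0,0,0,0)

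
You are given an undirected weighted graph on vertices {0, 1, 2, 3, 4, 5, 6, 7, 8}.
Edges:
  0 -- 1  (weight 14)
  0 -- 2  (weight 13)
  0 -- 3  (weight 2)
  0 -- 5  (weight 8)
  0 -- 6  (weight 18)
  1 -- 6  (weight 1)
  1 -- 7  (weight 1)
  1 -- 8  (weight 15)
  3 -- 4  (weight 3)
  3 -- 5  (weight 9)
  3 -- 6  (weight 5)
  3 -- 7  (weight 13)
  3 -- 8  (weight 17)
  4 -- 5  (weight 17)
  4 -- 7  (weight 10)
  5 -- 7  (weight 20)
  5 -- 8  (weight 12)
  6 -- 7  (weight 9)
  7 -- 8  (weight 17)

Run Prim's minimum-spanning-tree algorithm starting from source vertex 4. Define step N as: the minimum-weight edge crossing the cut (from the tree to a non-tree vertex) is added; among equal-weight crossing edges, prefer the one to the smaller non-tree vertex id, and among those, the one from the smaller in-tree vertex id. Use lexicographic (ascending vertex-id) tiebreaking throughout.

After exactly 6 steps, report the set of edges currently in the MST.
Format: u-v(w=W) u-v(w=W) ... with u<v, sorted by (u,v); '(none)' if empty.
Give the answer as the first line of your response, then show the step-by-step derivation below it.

0-3(w=2) 0-5(w=8) 1-6(w=1) 1-7(w=1) 3-4(w=3) 3-6(w=5)

step 1: add edge 3-4 (w=3); MST = {3-4(w=3)}
step 2: add edge 0-3 (w=2); MST = {0-3(w=2) 3-4(w=3)}
step 3: add edge 3-6 (w=5); MST = {0-3(w=2) 3-4(w=3) 3-6(w=5)}
step 4: add edge 1-6 (w=1); MST = {0-3(w=2) 1-6(w=1) 3-4(w=3) 3-6(w=5)}
step 5: add edge 1-7 (w=1); MST = {0-3(w=2) 1-6(w=1) 1-7(w=1) 3-4(w=3) 3-6(w=5)}
step 6: add edge 0-5 (w=8); MST = {0-3(w=2) 0-5(w=8) 1-6(w=1) 1-7(w=1) 3-4(w=3) 3-6(w=5)}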